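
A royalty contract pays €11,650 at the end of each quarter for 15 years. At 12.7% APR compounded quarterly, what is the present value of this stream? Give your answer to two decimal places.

i = 0.127/4 = 0.03175 per quarter; n = 15·4 = 60.
PV = 11650 × [1 − (1+0.03175)^(−60)] / 0.03175 = 11650 × 26.667837 = 310,680.2975

€310,680.30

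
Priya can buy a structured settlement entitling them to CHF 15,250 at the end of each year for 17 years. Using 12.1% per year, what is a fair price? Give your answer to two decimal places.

CHF 107,953.45

Annuity factor a(17|0.121) = 7.078915; PV = 15250 × 7.078915 = 107,953.4478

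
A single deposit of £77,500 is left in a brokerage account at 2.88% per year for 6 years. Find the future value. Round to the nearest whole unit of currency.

£91,894

FV = PV·(1+i)^n = 77,500 × 1.185730 = 91,894.0592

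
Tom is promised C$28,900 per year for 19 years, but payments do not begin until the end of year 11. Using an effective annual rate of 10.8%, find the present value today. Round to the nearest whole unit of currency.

C$82,285

Value one period before first payment (t=10): 28900 × [1 − (1+0.108)^(−19)] / 0.108 = 28900 × 7.940028 = 229,466.8212
PV₀ = 229,466.8212 / (1+0.108)^10 = 229,466.8212 / 2.788673 = 82,285.3073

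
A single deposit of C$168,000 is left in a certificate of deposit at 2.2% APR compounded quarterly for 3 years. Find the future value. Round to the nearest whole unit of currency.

C$179,430

Periodic rate i = 0.022/4 = 0.0055; n = 3 × 4 = 12 periods.
FV = PV·(1+i)^n = 168,000 × 1.068034 = 179,429.6380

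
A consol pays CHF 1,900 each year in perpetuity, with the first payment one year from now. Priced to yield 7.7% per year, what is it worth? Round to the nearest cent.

CHF 24,675.32

PV = PMT / i = 1900 / 0.077 = 24,675.3247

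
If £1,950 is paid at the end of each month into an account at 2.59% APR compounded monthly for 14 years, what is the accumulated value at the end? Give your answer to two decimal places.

With 12 periods per year: i = 0.00215833, n = 168.
FV = PMT · [(1+i)^n − 1] / i = 1950 · 202.239154 = 394,366.3500

£394,366.35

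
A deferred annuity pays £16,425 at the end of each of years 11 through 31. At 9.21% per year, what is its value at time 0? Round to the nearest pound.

£62,279

PV at t=10 (ordinary 21-year annuity): 16425 × a(21|0.0921) = 16425 × 9.150778 = 150,301.5261
PV₀ = 150,301.5261 / (1+0.0921)^10 = 150,301.5261 / 2.413371 = 62,278.6685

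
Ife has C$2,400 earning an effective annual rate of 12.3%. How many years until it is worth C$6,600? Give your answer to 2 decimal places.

n = ln(6600/2400) / ln(1+0.123) = ln(2.75000) / 0.116004 = 8.7204 years

8.72 years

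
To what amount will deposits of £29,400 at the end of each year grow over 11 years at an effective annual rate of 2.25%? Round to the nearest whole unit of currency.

FV = PMT · [(1+i)^n − 1] / i = 29400 · 12.324911 = 362,352.3913

£362,352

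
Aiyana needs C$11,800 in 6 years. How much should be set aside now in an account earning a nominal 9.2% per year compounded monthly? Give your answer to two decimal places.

C$6,808.72

i = 0.092/12 = 0.00766667 per month; n = 6·12 = 72.
PV = FV·(1+i)^(−n) = 11,800 × 0.577011 = 6,808.7243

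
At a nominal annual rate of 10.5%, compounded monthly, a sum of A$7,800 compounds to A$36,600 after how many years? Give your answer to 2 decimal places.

Periodic rate i = 0.105/12 = 0.00875.
(1+i)^n = 36600/7800 = 4.69231, so n = ln 4.69231 / ln 1.00875 = 177.4489 months
= 177.4489/12 years

14.79 years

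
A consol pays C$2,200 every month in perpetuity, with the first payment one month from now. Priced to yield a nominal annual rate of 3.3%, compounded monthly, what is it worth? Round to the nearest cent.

C$800,000.00

Periodic rate i = 0.033/12 = 0.00275.
PV = PMT / i = 2200 / 0.00275 = 800,000.0000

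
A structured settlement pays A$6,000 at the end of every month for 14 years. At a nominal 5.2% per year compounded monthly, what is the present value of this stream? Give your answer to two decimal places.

Periodic rate i = 0.052/12 = 0.00433333; n = 14 × 12 = 168 periods.
PV = PMT · [1 − (1+i)^(−n)] / i = 6000 · 119.161424 = 714,968.5434

A$714,968.54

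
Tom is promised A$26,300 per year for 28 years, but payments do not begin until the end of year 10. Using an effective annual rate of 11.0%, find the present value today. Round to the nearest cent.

A$88,436.04

PV at t=9 (ordinary 28-year annuity): 26300 × a(28|0.11) = 26300 × 8.601622 = 226,222.6541
PV₀ = 226,222.6541 / (1+0.11)^9 = 226,222.6541 / 2.558037 = 88,436.0394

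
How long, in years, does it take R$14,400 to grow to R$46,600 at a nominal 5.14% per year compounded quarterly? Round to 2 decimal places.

22.99 years

Periodic rate i = 0.0514/4 = 0.01285.
n = ln(46600/14400) / ln(1+0.01285) = ln(3.23611) / 0.012768 = 91.9768 quarters
= 91.9768/4 years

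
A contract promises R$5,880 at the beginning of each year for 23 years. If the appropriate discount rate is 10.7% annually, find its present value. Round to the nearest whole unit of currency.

R$54,962

Annuity factor a(23|0.107) × (1+i) = 9.347247; PV = 5880 × 9.347247 = 54,961.8140
(Beginning-of-period payments → annuity-due factor ×(1+i).)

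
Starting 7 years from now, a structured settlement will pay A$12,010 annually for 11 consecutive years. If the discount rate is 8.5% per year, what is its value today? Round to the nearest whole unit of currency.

A$51,302

Value one period before first payment (t=6): 12010 × [1 − (1+0.085)^(−11)] / 0.085 = 12010 × 6.968984 = 83,697.5025
Discount back 6 years: 83,697.5025 × (1+0.085)^(−6) = 83,697.5025 × 0.612945 = 51,301.9732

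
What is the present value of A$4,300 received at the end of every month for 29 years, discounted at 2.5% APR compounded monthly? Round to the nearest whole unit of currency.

A$1,063,600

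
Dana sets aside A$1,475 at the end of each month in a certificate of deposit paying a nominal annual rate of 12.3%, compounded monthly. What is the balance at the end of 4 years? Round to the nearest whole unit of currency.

A$90,873

With 12 periods per year: i = 0.01025, n = 48.
FV = 1475 × [(1+0.01025)^48 − 1] / 0.01025 = 1475 × 61.609082 = 90,873.3952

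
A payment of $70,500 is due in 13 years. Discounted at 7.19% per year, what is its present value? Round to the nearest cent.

PV = 70,500 / (1 + 0.0719)^13 = 70,500 / 2.466071 = 28,587.9883

$28,587.99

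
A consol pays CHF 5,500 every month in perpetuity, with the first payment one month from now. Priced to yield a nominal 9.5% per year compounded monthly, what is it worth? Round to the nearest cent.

CHF 694,736.84

Periodic rate i = 0.095/12 = 0.00791667.
PV = C/r = 5500/0.00791667 = 694,736.8421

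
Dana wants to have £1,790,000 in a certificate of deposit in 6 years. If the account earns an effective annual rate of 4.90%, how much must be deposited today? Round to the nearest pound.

PV = 1,790,000 / (1 + 0.049)^6 = 1,790,000 / 1.332456 = 1,343,383.7846

£1,343,384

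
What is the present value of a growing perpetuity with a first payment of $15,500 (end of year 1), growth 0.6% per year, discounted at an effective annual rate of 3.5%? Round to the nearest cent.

$534,482.76

PV = PMT / (i − g) = 15500 / (0.035 − 0.006) = 15500 / 0.029000 = 534,482.7586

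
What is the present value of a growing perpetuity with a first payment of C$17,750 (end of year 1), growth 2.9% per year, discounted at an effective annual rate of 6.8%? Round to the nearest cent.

PV = D₁/(r − g) = 17750/(0.068 − 0.029) = 455,128.2051

C$455,128.21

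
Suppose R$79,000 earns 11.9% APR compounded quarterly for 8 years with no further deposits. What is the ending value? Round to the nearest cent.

R$201,857.42

i = 0.119/4 = 0.02975 per quarter; n = 8·4 = 32.
FV = PV·(1+i)^n = 79,000 × 2.555157 = 201,857.4169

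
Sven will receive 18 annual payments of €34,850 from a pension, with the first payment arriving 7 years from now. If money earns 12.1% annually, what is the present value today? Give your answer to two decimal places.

€126,565.84

PV at t=6 (ordinary 18-year annuity): 34850 × a(18|0.121) = 34850 × 7.206882 = 251,159.8342
PV₀ = 251,159.8342 / (1+0.121)^6 = 251,159.8342 / 1.984420 = 126,565.8418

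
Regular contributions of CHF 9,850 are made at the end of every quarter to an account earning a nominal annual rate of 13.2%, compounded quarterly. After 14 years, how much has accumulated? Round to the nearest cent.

With 4 periods per year: i = 0.033, n = 56.
Accumulation factor s(56|0.033) = 156.379666; FV = 9850 × 156.379666 = 1,540,339.7116

CHF 1,540,339.71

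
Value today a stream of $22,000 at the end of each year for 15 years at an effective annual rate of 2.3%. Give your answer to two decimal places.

$276,441.21

Annuity factor a(15|0.023) = 12.565510; PV = 22000 × 12.565510 = 276,441.2130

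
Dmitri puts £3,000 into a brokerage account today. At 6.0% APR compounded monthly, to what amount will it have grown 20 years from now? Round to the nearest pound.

Periodic rate i = 0.06/12 = 0.005; n = 20 × 12 = 240 periods.
FV = 3,000 × (1 + 0.005)^240 = 9,930.6134

£9,931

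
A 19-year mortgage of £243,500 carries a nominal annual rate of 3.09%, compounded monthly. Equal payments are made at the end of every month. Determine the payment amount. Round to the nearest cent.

£1,413.33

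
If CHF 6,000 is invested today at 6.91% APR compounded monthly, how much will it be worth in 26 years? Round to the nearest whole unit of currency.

Periodic rate i = 0.0691/12 = 0.00575833; n = 26 × 12 = 312 periods.
FV = PV·(1+i)^n = 6,000 × 5.998126 = 35,988.7551

CHF 35,989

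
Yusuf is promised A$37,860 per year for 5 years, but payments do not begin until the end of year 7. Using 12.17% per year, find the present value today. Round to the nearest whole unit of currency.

PV at t=6 (ordinary 5-year annuity): 37860 × a(5|0.1217) = 37860 × 3.589646 = 135,904.0133
PV₀ = 135,904.0133 / (1+0.1217)^6 = 135,904.0133 / 1.991867 = 68,229.4645

A$68,229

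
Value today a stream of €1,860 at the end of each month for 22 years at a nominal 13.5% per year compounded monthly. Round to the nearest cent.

€156,709.36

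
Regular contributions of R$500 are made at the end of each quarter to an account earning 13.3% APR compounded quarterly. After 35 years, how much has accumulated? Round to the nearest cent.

R$1,450,295.33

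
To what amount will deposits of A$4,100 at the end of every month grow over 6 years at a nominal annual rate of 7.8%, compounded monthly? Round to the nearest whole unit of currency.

i = 0.078/12 = 0.0065 per month; n = 6·12 = 72.
Accumulation factor s(72|0.0065) = 91.443227; FV = 4100 × 91.443227 = 374,917.2320

A$374,917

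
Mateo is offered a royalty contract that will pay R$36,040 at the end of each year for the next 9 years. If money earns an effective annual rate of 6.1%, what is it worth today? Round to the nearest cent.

R$244,069.65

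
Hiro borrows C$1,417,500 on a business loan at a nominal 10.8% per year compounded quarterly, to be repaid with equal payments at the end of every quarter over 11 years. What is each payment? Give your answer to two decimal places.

C$55,440.95

With 4 periods per year: i = 0.027, n = 44.
Annuity-PV factor = 25.567742; PMT = 1.4175e+06 / 25.567742 = 55,440.9533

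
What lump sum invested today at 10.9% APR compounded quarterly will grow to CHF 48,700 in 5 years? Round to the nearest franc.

i = 0.109/4 = 0.02725 per quarter; n = 5·4 = 20.
PV = 48,700 / (1 + 0.02725)^20 = 48,700 / 1.712076 = 28,445.0016

CHF 28,445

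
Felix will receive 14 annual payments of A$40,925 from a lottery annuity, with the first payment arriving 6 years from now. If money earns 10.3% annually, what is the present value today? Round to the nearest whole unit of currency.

PV at t=5 (ordinary 14-year annuity): 40925 × a(14|0.103) = 40925 × 7.247772 = 296,615.0664
Discount back 5 years: 296,615.0664 × (1+0.103)^(−5) = 296,615.0664 × 0.612523 = 181,683.5658

A$181,684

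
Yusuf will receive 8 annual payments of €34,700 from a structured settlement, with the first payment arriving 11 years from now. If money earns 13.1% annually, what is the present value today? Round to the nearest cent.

Value one period before first payment (t=10): 34700 × [1 − (1+0.131)^(−8)] / 0.131 = 34700 × 4.782387 = 165,948.8146
Discount back 10 years: 165,948.8146 × (1+0.131)^(−10) = 165,948.8146 × 0.291994 = 48,456.0608

€48,456.06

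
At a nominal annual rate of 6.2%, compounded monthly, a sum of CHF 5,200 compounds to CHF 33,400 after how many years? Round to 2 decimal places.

Periodic rate i = 0.062/12 = 0.00516667.
n = ln(33400/5200) / ln(1+0.00516667) = ln(6.42308) / 0.005153 = 360.9093 months
= 360.9093/12 years

30.08 years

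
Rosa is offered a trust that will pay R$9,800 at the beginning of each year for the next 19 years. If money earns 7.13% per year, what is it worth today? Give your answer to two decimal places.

R$107,460.82

PV = PMT · [1 − (1+i)^(−n)] / i × (1+i) = 9800 · 10.965390 = 107,460.8209
(annuity-due: payments at period start, so ×(1+i).)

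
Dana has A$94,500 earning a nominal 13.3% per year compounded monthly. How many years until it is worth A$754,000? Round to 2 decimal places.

15.70 years

Periodic rate i = 0.133/12 = 0.0110833.
n = ln(754000/94500) / ln(1+0.0110833) = ln(7.97884) / 0.011022 = 188.4163 months
= 188.4163/12 years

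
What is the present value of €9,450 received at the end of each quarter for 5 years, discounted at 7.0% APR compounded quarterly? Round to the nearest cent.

€158,314.73

i = 0.07/4 = 0.0175 per quarter; n = 5·4 = 20.
PV = PMT · [1 − (1+i)^(−n)] / i = 9450 · 16.752881 = 158,314.7283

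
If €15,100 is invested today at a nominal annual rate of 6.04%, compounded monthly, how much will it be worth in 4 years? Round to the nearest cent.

Periodic rate i = 0.0604/12 = 0.00503333; n = 4 × 12 = 48 periods.
FV = 15,100 × (1 + 0.00503333)^48 = 19,214.9525

€19,214.95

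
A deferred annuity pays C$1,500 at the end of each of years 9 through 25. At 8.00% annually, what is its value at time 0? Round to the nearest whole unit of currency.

PV at t=8 (ordinary 17-year annuity): 1500 × a(17|0.08) = 1500 × 9.121638 = 13,682.4572
Discount back 8 years: 13,682.4572 × (1+0.08)^(−8) = 13,682.4572 × 0.540269 = 7,392.2059

C$7,392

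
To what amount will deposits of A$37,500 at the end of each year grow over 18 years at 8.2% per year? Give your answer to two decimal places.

FV = 37500 × [(1+0.082)^18 − 1] / 0.082 = 37500 × 38.187045 = 1,432,014.1823

A$1,432,014.18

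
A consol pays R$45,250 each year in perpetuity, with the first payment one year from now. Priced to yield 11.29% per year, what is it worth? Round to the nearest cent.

R$400,797.17

PV = C/r = 45250/0.1129 = 400,797.1656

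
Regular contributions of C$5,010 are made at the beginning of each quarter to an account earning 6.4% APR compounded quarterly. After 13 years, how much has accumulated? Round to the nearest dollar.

With 4 periods per year: i = 0.016, n = 52.
FV = PMT · [(1+i)^n − 1] / i × (1+i) = 5010 · 81.459452 = 408,111.8546
(Beginning-of-period payments → annuity-due factor ×(1+i).)

C$408,112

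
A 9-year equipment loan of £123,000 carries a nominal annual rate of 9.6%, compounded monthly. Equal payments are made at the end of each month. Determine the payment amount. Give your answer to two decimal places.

With 12 periods per year: i = 0.008, n = 108.
Annuity-PV factor = 72.134476; PMT = 123000 / 72.134476 = 1,705.1486

£1,705.15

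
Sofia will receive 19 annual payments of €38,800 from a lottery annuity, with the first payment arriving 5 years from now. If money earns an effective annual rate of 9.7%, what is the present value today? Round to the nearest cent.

Value one period before first payment (t=4): 38800 × [1 − (1+0.097)^(−19)] / 0.097 = 38800 × 8.533853 = 331,113.5083
PV₀ = 331,113.5083 / (1+0.097)^4 = 331,113.5083 / 1.448193 = 228,639.0403

€228,639.04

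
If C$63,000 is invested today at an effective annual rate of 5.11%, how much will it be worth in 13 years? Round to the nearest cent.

C$120,423.99

FV = 63,000 × (1 + 0.0511)^13 = 120,423.9917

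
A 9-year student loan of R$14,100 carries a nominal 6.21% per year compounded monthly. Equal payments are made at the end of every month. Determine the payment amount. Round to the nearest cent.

Periodic rate i = 0.0621/12 = 0.005175; n = 9 × 12 = 108 periods.
Annuity-PV factor = 82.577303; PMT = 14100 / 82.577303 = 170.7491

R$170.75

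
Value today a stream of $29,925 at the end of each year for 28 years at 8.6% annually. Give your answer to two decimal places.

Annuity factor a(28|0.086) = 10.473746; PV = 29925 × 10.473746 = 313,426.8446

$313,426.84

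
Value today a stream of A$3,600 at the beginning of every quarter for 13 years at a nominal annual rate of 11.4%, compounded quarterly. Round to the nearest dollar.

A$99,783

i = 0.114/4 = 0.0285 per quarter; n = 13·4 = 52.
PV = 3600 × [1 − (1+0.0285)^(−52)] / 0.0285 × (1+i) = 3600 × 27.717515 = 99,783.0551
(annuity-due: payments at period start, so ×(1+i).)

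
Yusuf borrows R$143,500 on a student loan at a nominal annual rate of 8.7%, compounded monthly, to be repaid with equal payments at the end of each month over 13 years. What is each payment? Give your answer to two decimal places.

R$1,539.08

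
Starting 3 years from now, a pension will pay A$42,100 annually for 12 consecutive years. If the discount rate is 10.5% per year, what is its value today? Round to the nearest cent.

PV at t=2 (ordinary 12-year annuity): 42100 × a(12|0.105) = 42100 × 6.649964 = 279,963.4998
Discount back 2 years: 279,963.4998 × (1+0.105)^(−2) = 279,963.4998 × 0.818984 = 229,285.6410

A$229,285.64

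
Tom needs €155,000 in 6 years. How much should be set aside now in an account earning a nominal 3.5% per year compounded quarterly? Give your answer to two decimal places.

€125,755.37

With 4 periods per year: i = 0.00875, n = 24.
PV = 155,000 / (1 + 0.00875)^24 = 155,000 / 1.232552 = 125,755.3739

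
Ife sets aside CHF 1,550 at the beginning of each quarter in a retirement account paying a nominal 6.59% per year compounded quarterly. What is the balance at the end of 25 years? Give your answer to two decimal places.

CHF 394,455.02

i = 0.0659/4 = 0.016475 per quarter; n = 25·4 = 100.
FV = PMT · [(1+i)^n − 1] / i × (1+i) = 1550 · 254.487109 = 394,455.0192
Payments are at the start of each period, so multiply by (1+i).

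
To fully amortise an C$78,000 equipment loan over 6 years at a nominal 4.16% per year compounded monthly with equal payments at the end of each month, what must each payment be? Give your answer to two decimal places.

C$1,226.02

Periodic rate i = 0.0416/12 = 0.00346667; n = 6 × 12 = 72 periods.
Annuity-PV factor = 63.620557; PMT = 78000 / 63.620557 = 1,226.0188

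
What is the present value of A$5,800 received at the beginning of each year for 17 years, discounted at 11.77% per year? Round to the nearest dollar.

PV = 5800 × [1 − (1+0.1177)^(−17)] / 0.1177 × (1+i) = 5800 × 8.063924 = 46,770.7618
(Beginning-of-period payments → annuity-due factor ×(1+i).)

A$46,771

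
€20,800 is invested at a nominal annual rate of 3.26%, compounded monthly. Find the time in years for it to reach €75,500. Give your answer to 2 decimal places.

Periodic rate i = 0.0326/12 = 0.00271667.
n = ln(75500/20800) / ln(1+0.00271667) = ln(3.62981) / 0.002713 = 475.1890 months
= 475.1890/12 years

39.60 years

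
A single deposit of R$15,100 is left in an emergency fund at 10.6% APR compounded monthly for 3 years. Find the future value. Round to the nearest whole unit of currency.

With 12 periods per year: i = 0.00883333, n = 36.
15,100 × (1+0.00883333)^36 = 15,100 × 1.372459 = 20,724.1246

R$20,724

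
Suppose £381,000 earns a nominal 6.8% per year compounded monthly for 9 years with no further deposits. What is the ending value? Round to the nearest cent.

£701,395.48

With 12 periods per year: i = 0.00566667, n = 108.
FV = PV·(1+i)^n = 381,000 × 1.840933 = 701,395.4833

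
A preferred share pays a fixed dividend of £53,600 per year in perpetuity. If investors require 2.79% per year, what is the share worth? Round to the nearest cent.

PV = C/r = 53600/0.0279 = 1,921,146.9534

£1,921,146.95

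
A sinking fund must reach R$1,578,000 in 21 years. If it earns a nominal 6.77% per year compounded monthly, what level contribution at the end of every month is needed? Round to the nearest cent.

Periodic rate i = 0.0677/12 = 0.00564167; n = 21 × 12 = 252 periods.
PMT = 1.578e+06 / ( [(1+0.00564167)^252 − 1] / 0.00564167 ) = 1.578e+06 / 554.381416 = 2,846.4158

R$2,846.42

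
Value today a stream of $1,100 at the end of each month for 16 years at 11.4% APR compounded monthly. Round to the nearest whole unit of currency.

i = 0.114/12 = 0.0095 per month; n = 16·12 = 192.
PV = 1100 × [1 − (1+0.0095)^(−192)] / 0.0095 = 1100 × 88.129017 = 96,941.9191

$96,942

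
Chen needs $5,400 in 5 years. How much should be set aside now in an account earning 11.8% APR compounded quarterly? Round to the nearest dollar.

i = 0.118/4 = 0.0295 per quarter; n = 5·4 = 20.
Discount factor = (1+0.0295)^(−20) = 0.559079; PV = 5,400 × 0.559079 = 3,019.0252

$3,019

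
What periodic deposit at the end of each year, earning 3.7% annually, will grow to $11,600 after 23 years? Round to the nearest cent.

PMT = 11600 / ( [(1+0.037)^23 − 1] / 0.037 ) = 11600 / 35.304774 = 328.5675

$328.57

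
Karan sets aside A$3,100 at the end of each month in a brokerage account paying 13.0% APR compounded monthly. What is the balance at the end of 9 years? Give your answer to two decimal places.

A$630,048.73

With 12 periods per year: i = 0.0108333, n = 108.
FV = PMT · [(1+i)^n − 1] / i = 3100 · 203.241525 = 630,048.7288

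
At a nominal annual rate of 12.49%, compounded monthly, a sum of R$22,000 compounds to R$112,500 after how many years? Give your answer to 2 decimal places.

Periodic rate i = 0.1249/12 = 0.0104083.
n = ln(112500/22000) / ln(1+0.0104083) = ln(5.11364) / 0.010355 = 157.6034 months
= 157.6034/12 years

13.13 years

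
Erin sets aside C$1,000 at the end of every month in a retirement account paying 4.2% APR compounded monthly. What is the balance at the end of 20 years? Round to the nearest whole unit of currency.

i = 0.042/12 = 0.0035 per month; n = 20·12 = 240.
Accumulation factor s(240|0.0035) = 375.134952; FV = 1000 × 375.134952 = 375,134.9519

C$375,135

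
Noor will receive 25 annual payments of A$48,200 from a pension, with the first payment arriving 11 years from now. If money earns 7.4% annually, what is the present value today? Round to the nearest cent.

A$265,448.24

PV at t=10 (ordinary 25-year annuity): 48200 × a(25|0.074) = 48200 × 11.245418 = 542,029.1711
PV₀ = 542,029.1711 / (1+0.074)^10 = 542,029.1711 / 2.041939 = 265,448.2378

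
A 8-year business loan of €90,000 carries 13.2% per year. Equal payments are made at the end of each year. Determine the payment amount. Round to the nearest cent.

€18,883.40

Annuity-PV factor = 4.766092; PMT = 90000 / 4.766092 = 18,883.3961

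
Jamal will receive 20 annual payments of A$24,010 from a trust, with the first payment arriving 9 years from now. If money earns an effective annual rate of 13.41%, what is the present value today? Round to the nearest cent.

A$60,145.22

Value one period before first payment (t=8): 24010 × [1 − (1+0.1341)^(−20)] / 0.1341 = 24010 × 6.855194 = 164,593.2082
Discount back 8 years: 164,593.2082 × (1+0.1341)^(−8) = 164,593.2082 × 0.365417 = 60,145.2185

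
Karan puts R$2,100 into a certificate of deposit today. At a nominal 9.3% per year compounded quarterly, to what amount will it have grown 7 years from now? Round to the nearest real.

i = 0.093/4 = 0.02325 per quarter; n = 7·4 = 28.
2,100 × (1+0.02325)^28 = 2,100 × 1.903220 = 3,996.7629

R$3,997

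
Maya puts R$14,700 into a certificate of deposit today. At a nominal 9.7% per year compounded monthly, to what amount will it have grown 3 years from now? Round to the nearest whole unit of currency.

Periodic rate i = 0.097/12 = 0.00808333; n = 3 × 12 = 36 periods.
FV = 14,700 × (1 + 0.00808333)^36 = 19,642.1481

R$19,642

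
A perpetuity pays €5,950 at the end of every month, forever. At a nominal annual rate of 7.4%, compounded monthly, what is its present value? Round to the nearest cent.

€964,864.86

Periodic rate i = 0.074/12 = 0.00616667.
PV = PMT / i = 5950 / 0.00616667 = 964,864.8649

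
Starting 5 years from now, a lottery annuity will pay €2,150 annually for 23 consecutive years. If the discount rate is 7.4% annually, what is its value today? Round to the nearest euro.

€17,609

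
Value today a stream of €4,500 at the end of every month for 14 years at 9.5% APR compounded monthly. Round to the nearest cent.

Periodic rate i = 0.095/12 = 0.00791667; n = 14 × 12 = 168 periods.
PV = 4500 × [1 − (1+0.00791667)^(−168)] / 0.00791667 = 4500 × 92.732722 = 417,297.2485

€417,297.25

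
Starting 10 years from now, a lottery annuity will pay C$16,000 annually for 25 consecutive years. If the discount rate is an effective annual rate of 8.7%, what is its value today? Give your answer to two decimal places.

C$76,018.61

PV at t=9 (ordinary 25-year annuity): 16000 × a(25|0.087) = 16000 × 10.066207 = 161,059.3127
Discount back 9 years: 161,059.3127 × (1+0.087)^(−9) = 161,059.3127 × 0.471991 = 76,018.6136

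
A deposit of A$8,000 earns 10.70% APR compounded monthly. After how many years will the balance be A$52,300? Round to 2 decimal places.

Periodic rate i = 0.107/12 = 0.00891667.
(1+i)^n = 52300/8000 = 6.53750, so n = ln 6.53750 / ln 1.00892 = 211.5043 months
= 211.5043/12 years

17.63 years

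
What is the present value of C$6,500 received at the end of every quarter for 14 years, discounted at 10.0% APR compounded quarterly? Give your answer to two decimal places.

With 4 periods per year: i = 0.025, n = 56.
Annuity factor a(56|0.025) = 29.964858; PV = 6500 × 29.964858 = 194,771.5759

C$194,771.58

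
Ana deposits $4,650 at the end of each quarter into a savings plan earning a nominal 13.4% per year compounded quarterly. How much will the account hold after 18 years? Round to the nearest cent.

With 4 periods per year: i = 0.0335, n = 72.
Accumulation factor s(72|0.0335) = 290.267053; FV = 4650 × 290.267053 = 1,349,741.7956

$1,349,741.80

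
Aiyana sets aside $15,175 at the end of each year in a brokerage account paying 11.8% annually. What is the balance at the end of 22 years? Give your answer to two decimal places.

$1,367,518.11

FV = PMT · [(1+i)^n − 1] / i = 15175 · 90.116514 = 1,367,518.1052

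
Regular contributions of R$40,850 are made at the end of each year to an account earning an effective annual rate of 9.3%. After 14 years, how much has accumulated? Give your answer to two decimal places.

R$1,086,179.51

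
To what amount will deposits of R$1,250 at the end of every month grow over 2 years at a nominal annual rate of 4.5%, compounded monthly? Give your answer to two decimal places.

i = 0.045/12 = 0.00375 per month; n = 2·12 = 24.
Accumulation factor s(24|0.00375) = 25.064031; FV = 1250 × 25.064031 = 31,330.0392

R$31,330.04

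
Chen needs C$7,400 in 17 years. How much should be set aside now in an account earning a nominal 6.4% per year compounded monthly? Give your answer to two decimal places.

i = 0.064/12 = 0.00533333 per month; n = 17·12 = 204.
Discount factor = (1+0.00533333)^(−204) = 0.337865; PV = 7,400 × 0.337865 = 2,500.2008

C$2,500.20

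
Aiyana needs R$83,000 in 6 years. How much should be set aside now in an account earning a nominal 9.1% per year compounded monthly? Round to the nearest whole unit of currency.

R$48,178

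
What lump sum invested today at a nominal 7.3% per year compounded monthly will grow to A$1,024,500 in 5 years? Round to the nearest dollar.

A$711,991

With 12 periods per year: i = 0.00608333, n = 60.
PV = FV·(1+i)^(−n) = 1,024,500 × 0.694965 = 711,991.3012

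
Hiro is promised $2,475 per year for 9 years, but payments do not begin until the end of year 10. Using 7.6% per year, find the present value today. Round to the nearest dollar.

Value one period before first payment (t=9): 2475 × [1 − (1+0.076)^(−9)] / 0.076 = 2475 × 6.352145 = 15,721.5592
PV₀ = 15,721.5592 / (1+0.076)^9 = 15,721.5592 / 1.933350 = 8,131.7716

$8,132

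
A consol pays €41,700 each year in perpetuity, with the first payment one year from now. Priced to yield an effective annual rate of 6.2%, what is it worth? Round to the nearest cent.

€672,580.65

PV = PMT / i = 41700 / 0.062 = 672,580.6452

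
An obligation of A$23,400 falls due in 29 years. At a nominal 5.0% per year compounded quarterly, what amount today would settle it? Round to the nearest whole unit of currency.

A$5,538

With 4 periods per year: i = 0.0125, n = 116.
PV = FV·(1+i)^(−n) = 23,400 × 0.236688 = 5,538.5000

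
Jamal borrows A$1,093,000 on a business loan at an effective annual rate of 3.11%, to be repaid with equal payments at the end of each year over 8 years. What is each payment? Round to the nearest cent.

A$156,428.17

PMT = 1.093e+06 / ( [1 − (1+0.0311)^(−8)] / 0.0311 ) = 1.093e+06 / 6.987233 = 156,428.1677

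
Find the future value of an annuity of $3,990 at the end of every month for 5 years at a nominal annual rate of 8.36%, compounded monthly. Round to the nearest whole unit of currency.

$295,940

With 12 periods per year: i = 0.00696667, n = 60.
FV = 3990 × [(1+0.00696667)^60 − 1] / 0.00696667 = 3990 × 74.170462 = 295,940.1450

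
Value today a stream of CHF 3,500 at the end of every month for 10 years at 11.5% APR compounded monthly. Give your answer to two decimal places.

i = 0.115/12 = 0.00958333 per month; n = 10·12 = 120.
Annuity factor a(120|0.00958333) = 71.126060; PV = 3500 × 71.126060 = 248,941.2104

CHF 248,941.21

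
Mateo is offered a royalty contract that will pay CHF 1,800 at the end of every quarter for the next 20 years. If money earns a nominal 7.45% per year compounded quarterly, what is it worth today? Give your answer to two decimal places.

CHF 74,562.73

With 4 periods per year: i = 0.018625, n = 80.
Annuity factor a(80|0.018625) = 41.423742; PV = 1800 × 41.423742 = 74,562.7350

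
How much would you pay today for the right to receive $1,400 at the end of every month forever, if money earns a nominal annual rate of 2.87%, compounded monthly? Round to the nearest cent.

Periodic rate i = 0.0287/12 = 0.00239167.
PV = C/r = 1400/0.00239167 = 585,365.8537

$585,365.85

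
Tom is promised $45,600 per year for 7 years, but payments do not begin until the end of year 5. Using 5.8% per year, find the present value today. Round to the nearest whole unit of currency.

$204,614

PV at t=4 (ordinary 7-year annuity): 45600 × a(7|0.058) = 45600 × 5.622284 = 256,376.1280
PV₀ = 256,376.1280 / (1+0.058)^4 = 256,376.1280 / 1.252976 = 204,613.7964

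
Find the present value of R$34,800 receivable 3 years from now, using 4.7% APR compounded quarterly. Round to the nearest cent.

Periodic rate i = 0.047/4 = 0.01175; n = 3 × 4 = 12 periods.
PV = FV·(1+i)^(−n) = 34,800 × 0.869203 = 30,248.2802

R$30,248.28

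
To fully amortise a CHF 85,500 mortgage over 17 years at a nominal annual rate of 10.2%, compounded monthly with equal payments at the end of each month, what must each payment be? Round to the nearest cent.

Periodic rate i = 0.102/12 = 0.0085; n = 17 × 12 = 204 periods.
PMT = 85500 / ( [1 − (1+0.0085)^(−204)] / 0.0085 ) = 85500 / 96.720542 = 883.9901

CHF 883.99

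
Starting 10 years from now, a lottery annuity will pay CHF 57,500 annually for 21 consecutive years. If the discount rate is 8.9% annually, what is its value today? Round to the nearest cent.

PV at t=9 (ordinary 21-year annuity): 57500 × a(21|0.089) = 57500 × 9.360855 = 538,249.1447
PV₀ = 538,249.1447 / (1+0.089)^9 = 538,249.1447 / 2.154026 = 249,880.5370

CHF 249,880.54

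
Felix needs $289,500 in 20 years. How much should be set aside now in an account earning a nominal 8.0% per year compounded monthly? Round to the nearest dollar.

$58,760

i = 0.08/12 = 0.00666667 per month; n = 20·12 = 240.
PV = 289,500 / (1 + 0.00666667)^240 = 289,500 / 4.926803 = 58,760.2170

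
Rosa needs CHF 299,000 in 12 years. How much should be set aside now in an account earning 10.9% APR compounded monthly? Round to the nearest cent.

CHF 81,316.45

With 12 periods per year: i = 0.00908333, n = 144.
PV = 299,000 / (1 + 0.00908333)^144 = 299,000 / 3.676993 = 81,316.4509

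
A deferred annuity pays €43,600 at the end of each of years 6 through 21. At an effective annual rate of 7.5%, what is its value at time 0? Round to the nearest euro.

PV at t=5 (ordinary 16-year annuity): 43600 × a(16|0.075) = 43600 × 9.141507 = 398,569.6938
Discount back 5 years: 398,569.6938 × (1+0.075)^(−5) = 398,569.6938 × 0.696559 = 277,627.1608

€277,627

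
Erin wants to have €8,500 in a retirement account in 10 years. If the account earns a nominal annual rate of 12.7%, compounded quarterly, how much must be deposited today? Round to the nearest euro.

i = 0.127/4 = 0.03175 per quarter; n = 10·4 = 40.
PV = 8,500 / (1 + 0.03175)^40 = 8,500 / 3.491235 = 2,434.6684

€2,435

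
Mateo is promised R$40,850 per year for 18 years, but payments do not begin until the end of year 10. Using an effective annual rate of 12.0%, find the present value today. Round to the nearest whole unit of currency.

R$106,794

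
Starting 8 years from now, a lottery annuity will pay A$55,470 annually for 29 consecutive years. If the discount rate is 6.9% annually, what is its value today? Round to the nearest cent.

Value one period before first payment (t=7): 55470 × [1 − (1+0.069)^(−29)] / 0.069 = 55470 × 12.399618 = 687,806.7866
Discount back 7 years: 687,806.7866 × (1+0.069)^(−7) = 687,806.7866 × 0.626839 = 431,144.1724

A$431,144.17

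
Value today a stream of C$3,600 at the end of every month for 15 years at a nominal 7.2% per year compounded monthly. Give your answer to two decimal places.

i = 0.072/12 = 0.006 per month; n = 15·12 = 180.
PV = 3600 × [1 − (1+0.006)^(−180)] / 0.006 = 3600 × 109.884466 = 395,584.0777

C$395,584.08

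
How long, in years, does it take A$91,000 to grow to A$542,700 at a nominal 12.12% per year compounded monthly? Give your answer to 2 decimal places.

Periodic rate i = 0.1212/12 = 0.0101.
n = ln(542700/91000) / ln(1+0.0101) = ln(5.96374) / 0.010049 = 177.6931 months
= 177.6931/12 years

14.81 years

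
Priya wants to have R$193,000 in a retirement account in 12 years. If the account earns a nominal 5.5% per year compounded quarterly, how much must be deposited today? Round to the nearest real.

Periodic rate i = 0.055/4 = 0.01375; n = 12 × 4 = 48 periods.
PV = FV·(1+i)^(−n) = 193,000 × 0.519181 = 100,201.8368

R$100,202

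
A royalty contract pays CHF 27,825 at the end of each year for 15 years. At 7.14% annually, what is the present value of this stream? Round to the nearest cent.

CHF 251,201.88

PV = 27825 × [1 − (1+0.0714)^(−15)] / 0.0714 = 27825 × 9.027920 = 251,201.8777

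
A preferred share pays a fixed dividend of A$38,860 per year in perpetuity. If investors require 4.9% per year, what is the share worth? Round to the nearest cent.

A$793,061.22

PV = C/r = 38860/0.049 = 793,061.2245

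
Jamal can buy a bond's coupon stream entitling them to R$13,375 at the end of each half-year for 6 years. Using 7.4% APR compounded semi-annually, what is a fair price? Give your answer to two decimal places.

Periodic rate i = 0.074/2 = 0.037; n = 6 × 2 = 12 periods.
PV = 13375 × [1 − (1+0.037)^(−12)] / 0.037 = 13375 × 9.550578 = 127,738.9783

R$127,738.98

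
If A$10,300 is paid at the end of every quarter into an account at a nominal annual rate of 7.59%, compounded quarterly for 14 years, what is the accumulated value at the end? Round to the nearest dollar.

A$1,012,477

With 4 periods per year: i = 0.018975, n = 56.
FV = PMT · [(1+i)^n − 1] / i = 10300 · 98.298692 = 1,012,476.5246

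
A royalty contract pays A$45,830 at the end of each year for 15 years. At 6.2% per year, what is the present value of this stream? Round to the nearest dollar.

PV = PMT · [1 − (1+i)^(−n)] / i = 45830 · 9.586580 = 439,352.9634

A$439,353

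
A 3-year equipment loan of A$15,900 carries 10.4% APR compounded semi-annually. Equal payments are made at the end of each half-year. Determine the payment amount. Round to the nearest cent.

Periodic rate i = 0.104/2 = 0.052; n = 3 × 2 = 6 periods.
PMT = 15900 / ( [1 − (1+0.052)^(−6)] / 0.052 ) = 15900 / 5.043389 = 3,152.6422

A$3,152.64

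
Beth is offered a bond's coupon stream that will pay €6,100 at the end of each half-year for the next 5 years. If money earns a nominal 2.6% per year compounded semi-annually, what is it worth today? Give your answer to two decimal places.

With 2 periods per year: i = 0.013, n = 10.
PV = PMT · [1 − (1+i)^(−n)] / i = 6100 · 9.320665 = 56,856.0536

€56,856.05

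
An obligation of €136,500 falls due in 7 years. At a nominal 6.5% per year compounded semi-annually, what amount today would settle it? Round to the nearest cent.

€87,231.19

Periodic rate i = 0.065/2 = 0.0325; n = 7 × 2 = 14 periods.
PV = FV·(1+i)^(−n) = 136,500 × 0.639056 = 87,231.1919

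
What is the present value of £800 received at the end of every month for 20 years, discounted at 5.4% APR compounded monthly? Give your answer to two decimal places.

£117,258.80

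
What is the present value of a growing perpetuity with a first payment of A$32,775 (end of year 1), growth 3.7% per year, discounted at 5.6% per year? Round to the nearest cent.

PV = D₁/(r − g) = 32775/(0.056 − 0.037) = 1,725,000.0000

A$1,725,000.00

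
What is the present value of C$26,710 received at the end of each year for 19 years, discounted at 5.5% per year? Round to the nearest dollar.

C$310,040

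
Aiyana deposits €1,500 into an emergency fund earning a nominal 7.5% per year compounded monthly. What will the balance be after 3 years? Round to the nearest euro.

€1,877

Periodic rate i = 0.075/12 = 0.00625; n = 3 × 12 = 36 periods.
FV = PV·(1+i)^n = 1,500 × 1.251446 = 1,877.1692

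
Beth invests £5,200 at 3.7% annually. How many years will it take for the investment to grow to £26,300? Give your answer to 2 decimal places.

n = ln(26300/5200) / ln(1+0.037) = ln(5.05769) / 0.036332 = 44.6139 years

44.61 years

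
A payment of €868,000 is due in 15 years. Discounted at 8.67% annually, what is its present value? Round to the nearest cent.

€249,387.52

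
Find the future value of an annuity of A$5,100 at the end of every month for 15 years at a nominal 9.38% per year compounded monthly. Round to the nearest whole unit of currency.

Periodic rate i = 0.0938/12 = 0.00781667; n = 15 × 12 = 180 periods.
FV = 5100 × [(1+0.00781667)^180 − 1] / 0.00781667 = 5100 × 391.651215 = 1,997,421.1950

A$1,997,421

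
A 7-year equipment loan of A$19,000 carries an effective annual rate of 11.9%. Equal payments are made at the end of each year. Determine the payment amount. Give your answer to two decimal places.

Annuity-PV factor = 4.578265; PMT = 19000 / 4.578265 = 4,150.0442

A$4,150.04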